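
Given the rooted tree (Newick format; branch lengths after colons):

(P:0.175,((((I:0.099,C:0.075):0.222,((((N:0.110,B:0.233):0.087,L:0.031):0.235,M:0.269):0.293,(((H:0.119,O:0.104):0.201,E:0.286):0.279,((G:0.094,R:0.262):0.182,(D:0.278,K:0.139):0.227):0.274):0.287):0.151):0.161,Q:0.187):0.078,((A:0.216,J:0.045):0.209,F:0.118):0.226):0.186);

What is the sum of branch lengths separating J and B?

The path runs J → … → MRCA → … → B; the MRCA is the node subtending ((((I,C),((((N,B),L),M),(((H,O),E),((G,R),(D,K))))),Q),((A,J),F)).
Branch lengths along that path: 0.045 + 0.209 + 0.226 + 0.078 + 0.161 + 0.151 + 0.293 + 0.235 + 0.087 + 0.233 = 1.718.

1.718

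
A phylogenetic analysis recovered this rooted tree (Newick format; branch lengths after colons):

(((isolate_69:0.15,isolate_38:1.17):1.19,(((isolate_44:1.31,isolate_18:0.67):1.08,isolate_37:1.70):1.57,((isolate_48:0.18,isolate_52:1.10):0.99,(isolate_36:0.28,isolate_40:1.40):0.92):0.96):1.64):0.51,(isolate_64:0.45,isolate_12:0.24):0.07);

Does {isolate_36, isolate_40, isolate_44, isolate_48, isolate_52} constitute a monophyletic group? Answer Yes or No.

No

The MRCA of the listed taxa subtends (((isolate_44,isolate_18),isolate_37),((isolate_48,isolate_52),(isolate_36,isolate_40))).
That clade also contains isolate_18, isolate_37, which are not in the proposed group, so the group is not monophyletic.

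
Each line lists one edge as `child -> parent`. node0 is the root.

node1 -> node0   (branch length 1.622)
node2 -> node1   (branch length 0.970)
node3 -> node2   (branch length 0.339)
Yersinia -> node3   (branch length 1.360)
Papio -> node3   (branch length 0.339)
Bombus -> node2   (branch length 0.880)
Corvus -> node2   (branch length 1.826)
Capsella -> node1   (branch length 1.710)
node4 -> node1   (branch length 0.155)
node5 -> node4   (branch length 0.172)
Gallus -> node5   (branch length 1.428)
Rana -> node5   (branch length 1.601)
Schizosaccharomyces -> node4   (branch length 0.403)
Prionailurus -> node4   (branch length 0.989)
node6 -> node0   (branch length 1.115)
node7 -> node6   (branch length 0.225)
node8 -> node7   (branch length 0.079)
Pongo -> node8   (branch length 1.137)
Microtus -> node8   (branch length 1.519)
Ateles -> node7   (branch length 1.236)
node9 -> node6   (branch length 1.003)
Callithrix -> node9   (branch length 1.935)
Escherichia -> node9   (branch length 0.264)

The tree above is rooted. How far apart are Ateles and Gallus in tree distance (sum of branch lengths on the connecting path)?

5.953

The path runs Ateles → … → MRCA → … → Gallus; the MRCA is the root of the tree.
Branch lengths along that path: 1.236 + 0.225 + 1.115 + 1.622 + 0.155 + 0.172 + 1.428 = 5.953.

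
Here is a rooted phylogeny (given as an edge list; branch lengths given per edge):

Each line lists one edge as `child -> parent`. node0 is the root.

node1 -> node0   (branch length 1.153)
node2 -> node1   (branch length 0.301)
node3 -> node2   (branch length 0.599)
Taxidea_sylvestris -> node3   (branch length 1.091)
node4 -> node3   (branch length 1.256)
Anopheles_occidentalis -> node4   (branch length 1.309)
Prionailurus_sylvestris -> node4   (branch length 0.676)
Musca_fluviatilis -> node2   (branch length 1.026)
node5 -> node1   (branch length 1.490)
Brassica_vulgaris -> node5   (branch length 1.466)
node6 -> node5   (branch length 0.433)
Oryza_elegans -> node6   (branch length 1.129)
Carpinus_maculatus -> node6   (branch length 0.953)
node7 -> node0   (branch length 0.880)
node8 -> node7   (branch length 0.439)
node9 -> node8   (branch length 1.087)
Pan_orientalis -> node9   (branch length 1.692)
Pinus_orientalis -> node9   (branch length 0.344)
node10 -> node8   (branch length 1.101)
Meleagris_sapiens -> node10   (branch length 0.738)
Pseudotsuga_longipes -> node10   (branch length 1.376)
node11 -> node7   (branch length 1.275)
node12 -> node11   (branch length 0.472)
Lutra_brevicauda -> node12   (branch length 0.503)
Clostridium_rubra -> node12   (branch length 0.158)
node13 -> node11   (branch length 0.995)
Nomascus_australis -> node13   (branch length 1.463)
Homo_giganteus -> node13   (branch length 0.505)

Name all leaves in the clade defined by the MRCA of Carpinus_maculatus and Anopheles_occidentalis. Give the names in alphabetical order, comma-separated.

Tracing Carpinus_maculatus: it sits inside (Oryza_elegans,Carpinus_maculatus).
Tracing Anopheles_occidentalis: it sits inside (Anopheles_occidentalis,Prionailurus_sylvestris).
The smallest clade enclosing both is (((Taxidea_sylvestris,(Anopheles_occidentalis,Prionailurus_sylvestris)),Musca_fluviatilis),(Brassica_vulgaris,(Oryza_elegans,Carpinus_maculatus))); the answer is its 7 terminal taxa in alphabetical order.

Anopheles_occidentalis, Brassica_vulgaris, Carpinus_maculatus, Musca_fluviatilis, Oryza_elegans, Prionailurus_sylvestris, Taxidea_sylvestris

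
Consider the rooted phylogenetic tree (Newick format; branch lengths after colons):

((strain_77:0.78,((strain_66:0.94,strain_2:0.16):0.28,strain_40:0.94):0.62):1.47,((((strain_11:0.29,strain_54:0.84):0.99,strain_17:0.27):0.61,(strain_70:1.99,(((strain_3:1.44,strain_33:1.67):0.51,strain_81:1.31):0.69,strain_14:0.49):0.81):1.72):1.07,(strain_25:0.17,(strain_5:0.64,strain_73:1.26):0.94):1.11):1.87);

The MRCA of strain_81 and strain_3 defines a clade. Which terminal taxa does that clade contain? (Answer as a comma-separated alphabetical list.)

strain_3, strain_33, strain_81

Tracing strain_81: it sits inside ((strain_3,strain_33),strain_81).
Tracing strain_3: it sits inside (strain_3,strain_33).
The smallest clade enclosing both is ((strain_3,strain_33),strain_81); the answer is its 3 terminal taxa in alphabetical order.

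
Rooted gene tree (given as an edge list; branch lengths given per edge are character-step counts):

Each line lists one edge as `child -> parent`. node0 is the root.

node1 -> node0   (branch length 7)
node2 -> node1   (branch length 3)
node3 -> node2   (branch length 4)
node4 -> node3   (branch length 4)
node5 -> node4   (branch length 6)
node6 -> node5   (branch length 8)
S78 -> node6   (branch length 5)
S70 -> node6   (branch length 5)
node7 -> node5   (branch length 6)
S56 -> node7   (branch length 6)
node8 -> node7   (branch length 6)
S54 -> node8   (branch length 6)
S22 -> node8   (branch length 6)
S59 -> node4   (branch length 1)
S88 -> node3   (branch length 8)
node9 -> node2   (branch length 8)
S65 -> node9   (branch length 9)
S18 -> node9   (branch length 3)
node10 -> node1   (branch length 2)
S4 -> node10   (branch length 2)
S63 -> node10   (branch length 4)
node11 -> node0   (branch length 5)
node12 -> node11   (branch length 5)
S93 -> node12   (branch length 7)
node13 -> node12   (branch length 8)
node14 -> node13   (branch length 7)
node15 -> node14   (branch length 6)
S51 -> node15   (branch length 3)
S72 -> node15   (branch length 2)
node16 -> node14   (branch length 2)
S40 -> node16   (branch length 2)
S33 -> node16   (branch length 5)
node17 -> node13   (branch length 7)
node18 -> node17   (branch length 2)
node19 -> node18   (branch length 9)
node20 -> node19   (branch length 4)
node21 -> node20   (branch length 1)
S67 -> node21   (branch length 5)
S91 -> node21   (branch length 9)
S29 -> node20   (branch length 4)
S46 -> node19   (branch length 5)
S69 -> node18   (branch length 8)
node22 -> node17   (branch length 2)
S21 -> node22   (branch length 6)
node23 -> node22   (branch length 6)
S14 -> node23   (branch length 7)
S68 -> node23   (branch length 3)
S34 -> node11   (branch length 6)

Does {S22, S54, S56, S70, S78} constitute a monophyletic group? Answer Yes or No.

The most recent common ancestor of these taxa subtends ((S78,S70),(S56,(S54,S22))).
That clade has exactly 5 tips — every listed taxon and nothing else — so the group is monophyletic.

Yes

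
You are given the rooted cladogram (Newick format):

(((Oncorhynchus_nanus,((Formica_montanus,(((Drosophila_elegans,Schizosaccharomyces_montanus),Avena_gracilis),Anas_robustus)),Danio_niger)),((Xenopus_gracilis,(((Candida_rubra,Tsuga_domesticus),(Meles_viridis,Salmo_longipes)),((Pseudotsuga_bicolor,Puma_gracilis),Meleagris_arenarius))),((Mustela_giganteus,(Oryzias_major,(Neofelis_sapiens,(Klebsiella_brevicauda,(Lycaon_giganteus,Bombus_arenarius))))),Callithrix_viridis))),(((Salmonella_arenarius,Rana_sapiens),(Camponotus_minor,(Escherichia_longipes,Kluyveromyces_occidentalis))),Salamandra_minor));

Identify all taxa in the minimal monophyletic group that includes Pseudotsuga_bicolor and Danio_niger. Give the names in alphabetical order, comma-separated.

Anas_robustus, Avena_gracilis, Bombus_arenarius, Callithrix_viridis, Candida_rubra, Danio_niger, Drosophila_elegans, Formica_montanus, Klebsiella_brevicauda, Lycaon_giganteus, Meleagris_arenarius, Meles_viridis, Mustela_giganteus, Neofelis_sapiens, Oncorhynchus_nanus, Oryzias_major, Pseudotsuga_bicolor, Puma_gracilis, Salmo_longipes, Schizosaccharomyces_montanus, Tsuga_domesticus, Xenopus_gracilis

Tracing Pseudotsuga_bicolor: it sits inside (Pseudotsuga_bicolor,Puma_gracilis).
Tracing Danio_niger: it sits inside ((Formica_montanus,(((Drosophila_elegans,Schizosaccharomyces_montanus),Avena_gracilis),Anas_robustus)),Danio_niger).
The smallest clade enclosing both is ((Oncorhynchus_nanus,((Formica_montanus,(((Drosophila_elegans,Schizosaccharomyces_montanus),Avena_gracilis),Anas_robustus)),Danio_niger)),((Xenopus_gracilis,(((Candida_rubra,Tsuga_domesticus),(Meles_viridis,Salmo_longipes)),((Pseudotsuga_bicolor,Puma_gracilis),Meleagris_arenarius))),((Mustela_giganteus,(Oryzias_major,(Neofelis_sapiens,(Klebsiella_brevicauda,(Lycaon_giganteus,Bombus_arenarius))))),Callithrix_viridis))); the answer is its 22 terminal taxa in alphabetical order.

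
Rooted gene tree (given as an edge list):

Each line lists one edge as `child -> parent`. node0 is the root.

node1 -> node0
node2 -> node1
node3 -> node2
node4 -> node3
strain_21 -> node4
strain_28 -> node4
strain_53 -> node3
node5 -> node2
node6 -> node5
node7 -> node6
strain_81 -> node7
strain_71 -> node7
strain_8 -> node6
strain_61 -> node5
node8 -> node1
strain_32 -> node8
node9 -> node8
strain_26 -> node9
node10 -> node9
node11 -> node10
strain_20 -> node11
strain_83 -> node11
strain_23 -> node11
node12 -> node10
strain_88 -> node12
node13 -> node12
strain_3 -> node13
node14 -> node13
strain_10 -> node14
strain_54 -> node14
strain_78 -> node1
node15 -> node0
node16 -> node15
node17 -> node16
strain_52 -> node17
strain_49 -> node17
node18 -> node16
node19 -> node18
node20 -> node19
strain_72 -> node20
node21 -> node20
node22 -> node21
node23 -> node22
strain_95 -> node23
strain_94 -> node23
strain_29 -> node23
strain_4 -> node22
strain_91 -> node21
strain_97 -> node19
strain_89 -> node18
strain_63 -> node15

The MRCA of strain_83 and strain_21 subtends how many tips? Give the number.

The MRCA of strain_83 and strain_21 is the node subtending ((((strain_21,strain_28),strain_53),(((strain_81,strain_71),strain_8),strain_61)),(strain_32,(strain_26,((strain_20,strain_83,strain_23),(strain_88,(strain_3,(strain_10,strain_54)))))),strain_78).
That clade contains 17 terminal taxa: strain_10, strain_20, strain_21, strain_23, strain_26, strain_28, strain_3, strain_32, strain_53, strain_54, strain_61, strain_71, strain_78, strain_8, strain_81, strain_83, strain_88.

17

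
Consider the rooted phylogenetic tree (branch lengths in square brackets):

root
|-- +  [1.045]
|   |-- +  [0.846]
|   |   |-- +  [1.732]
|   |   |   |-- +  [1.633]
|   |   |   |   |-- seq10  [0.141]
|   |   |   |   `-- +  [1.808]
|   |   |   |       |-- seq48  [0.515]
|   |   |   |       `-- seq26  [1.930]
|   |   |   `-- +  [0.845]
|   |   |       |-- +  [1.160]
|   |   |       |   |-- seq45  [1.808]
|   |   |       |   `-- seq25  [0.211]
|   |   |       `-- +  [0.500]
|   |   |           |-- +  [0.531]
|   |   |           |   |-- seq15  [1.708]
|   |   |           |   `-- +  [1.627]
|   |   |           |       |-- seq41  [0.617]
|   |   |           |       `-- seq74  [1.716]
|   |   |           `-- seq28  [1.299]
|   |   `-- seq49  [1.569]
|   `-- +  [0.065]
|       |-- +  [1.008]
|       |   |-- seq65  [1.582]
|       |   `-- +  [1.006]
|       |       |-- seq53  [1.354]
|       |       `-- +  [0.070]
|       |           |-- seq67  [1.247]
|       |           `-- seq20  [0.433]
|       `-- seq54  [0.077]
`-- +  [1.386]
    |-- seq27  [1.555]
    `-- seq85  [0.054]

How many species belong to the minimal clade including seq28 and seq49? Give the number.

10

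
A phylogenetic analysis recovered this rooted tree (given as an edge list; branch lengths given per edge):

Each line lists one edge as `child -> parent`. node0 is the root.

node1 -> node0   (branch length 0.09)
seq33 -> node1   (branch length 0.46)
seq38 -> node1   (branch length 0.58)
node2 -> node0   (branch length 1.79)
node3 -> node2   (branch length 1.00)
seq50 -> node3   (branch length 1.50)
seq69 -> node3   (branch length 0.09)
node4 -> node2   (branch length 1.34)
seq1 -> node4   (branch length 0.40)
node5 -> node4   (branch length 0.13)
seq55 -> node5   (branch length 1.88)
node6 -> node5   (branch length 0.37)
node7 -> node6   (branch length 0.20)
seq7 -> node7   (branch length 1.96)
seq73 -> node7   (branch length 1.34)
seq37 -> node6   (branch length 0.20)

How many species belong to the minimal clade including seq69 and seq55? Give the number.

7

The MRCA of seq69 and seq55 is the node subtending ((seq50,seq69),(seq1,(seq55,((seq7,seq73),seq37)))).
That clade contains 7 terminal taxa: seq1, seq37, seq50, seq55, seq69, seq7, seq73.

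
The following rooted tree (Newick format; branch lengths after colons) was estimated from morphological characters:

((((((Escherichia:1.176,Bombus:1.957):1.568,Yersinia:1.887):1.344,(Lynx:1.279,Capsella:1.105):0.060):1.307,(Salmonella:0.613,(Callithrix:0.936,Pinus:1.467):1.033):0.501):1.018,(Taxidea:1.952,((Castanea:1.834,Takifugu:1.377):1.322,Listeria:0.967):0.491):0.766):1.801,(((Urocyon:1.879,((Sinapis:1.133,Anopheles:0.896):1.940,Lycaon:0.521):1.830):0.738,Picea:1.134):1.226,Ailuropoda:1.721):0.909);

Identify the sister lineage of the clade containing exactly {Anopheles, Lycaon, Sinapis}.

The clade containing exactly {Anopheles, Lycaon, Sinapis} attaches to the tree at the node subtending (Urocyon,((Sinapis,Anopheles),Lycaon)).
The other lineage descending from that same node — the sister group — is the single tip Urocyon.

Urocyon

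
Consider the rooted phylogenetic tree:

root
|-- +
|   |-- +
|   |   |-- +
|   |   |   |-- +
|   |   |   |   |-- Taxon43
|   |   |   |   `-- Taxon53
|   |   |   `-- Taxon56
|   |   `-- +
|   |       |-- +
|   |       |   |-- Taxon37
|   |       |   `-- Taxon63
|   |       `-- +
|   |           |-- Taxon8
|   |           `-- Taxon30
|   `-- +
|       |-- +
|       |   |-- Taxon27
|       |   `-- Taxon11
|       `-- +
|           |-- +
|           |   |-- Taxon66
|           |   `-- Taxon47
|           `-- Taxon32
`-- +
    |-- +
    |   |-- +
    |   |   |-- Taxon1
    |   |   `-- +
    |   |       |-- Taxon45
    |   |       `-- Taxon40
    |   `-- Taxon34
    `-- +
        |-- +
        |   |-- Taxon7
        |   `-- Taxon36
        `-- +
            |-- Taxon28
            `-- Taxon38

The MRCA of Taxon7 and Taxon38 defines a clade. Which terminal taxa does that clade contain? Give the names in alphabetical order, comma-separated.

Tracing Taxon7: it sits inside (Taxon7,Taxon36).
Tracing Taxon38: it sits inside (Taxon28,Taxon38).
The smallest clade enclosing both is ((Taxon7,Taxon36),(Taxon28,Taxon38)); the answer is its 4 terminal taxa in alphabetical order.

Taxon28, Taxon36, Taxon38, Taxon7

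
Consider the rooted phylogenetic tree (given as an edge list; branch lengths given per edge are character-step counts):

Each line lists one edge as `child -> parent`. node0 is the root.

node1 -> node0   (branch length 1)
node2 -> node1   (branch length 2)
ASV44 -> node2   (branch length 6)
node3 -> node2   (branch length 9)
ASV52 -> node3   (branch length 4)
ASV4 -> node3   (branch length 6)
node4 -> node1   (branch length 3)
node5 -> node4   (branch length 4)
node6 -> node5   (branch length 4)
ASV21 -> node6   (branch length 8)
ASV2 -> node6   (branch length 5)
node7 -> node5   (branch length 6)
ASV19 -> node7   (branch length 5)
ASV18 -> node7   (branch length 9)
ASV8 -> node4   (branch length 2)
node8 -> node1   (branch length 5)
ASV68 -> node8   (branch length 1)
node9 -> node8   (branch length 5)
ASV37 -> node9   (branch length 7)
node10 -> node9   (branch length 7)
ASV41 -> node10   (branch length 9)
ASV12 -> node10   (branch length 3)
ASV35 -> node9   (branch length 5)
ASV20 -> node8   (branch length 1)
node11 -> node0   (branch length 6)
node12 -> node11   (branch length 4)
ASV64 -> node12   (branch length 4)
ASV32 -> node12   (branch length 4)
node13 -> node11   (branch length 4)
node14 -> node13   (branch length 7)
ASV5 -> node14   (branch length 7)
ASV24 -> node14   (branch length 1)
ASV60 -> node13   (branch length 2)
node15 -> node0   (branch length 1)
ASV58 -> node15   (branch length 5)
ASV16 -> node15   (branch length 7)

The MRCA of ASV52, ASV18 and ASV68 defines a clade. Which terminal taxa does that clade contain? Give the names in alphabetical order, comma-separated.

Tracing ASV52: it sits inside (ASV52,ASV4).
Tracing ASV18: it sits inside (ASV19,ASV18).
Tracing ASV68: it sits inside (ASV68,(ASV37,(ASV41,ASV12),ASV35),ASV20).
The smallest clade enclosing all 3 is ((ASV44,(ASV52,ASV4)),(((ASV21,ASV2),(ASV19,ASV18)),ASV8),(ASV68,(ASV37,(ASV41,ASV12),ASV35),ASV20)); the answer is its 14 terminal taxa in alphabetical order.

ASV12, ASV18, ASV19, ASV2, ASV20, ASV21, ASV35, ASV37, ASV4, ASV41, ASV44, ASV52, ASV68, ASV8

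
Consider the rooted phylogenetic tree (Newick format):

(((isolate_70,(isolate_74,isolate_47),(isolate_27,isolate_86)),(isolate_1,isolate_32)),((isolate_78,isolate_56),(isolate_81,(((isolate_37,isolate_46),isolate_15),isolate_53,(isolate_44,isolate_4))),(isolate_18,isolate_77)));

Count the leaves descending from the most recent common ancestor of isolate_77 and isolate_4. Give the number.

The MRCA of isolate_77 and isolate_4 is the node subtending ((isolate_78,isolate_56),(isolate_81,(((isolate_37,isolate_46),isolate_15),isolate_53,(isolate_44,isolate_4))),(isolate_18,isolate_77)).
That clade contains 11 terminal taxa: isolate_15, isolate_18, isolate_37, isolate_4, isolate_44, isolate_46, isolate_53, isolate_56, isolate_77, isolate_78, isolate_81.

11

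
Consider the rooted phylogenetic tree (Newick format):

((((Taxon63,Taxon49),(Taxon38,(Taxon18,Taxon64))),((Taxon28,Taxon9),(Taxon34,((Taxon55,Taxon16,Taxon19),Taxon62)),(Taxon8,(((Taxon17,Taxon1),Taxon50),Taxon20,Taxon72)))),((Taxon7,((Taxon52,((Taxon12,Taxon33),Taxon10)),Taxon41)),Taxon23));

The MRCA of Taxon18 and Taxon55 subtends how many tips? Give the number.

The MRCA of Taxon18 and Taxon55 is the node subtending (((Taxon63,Taxon49),(Taxon38,(Taxon18,Taxon64))),((Taxon28,Taxon9),(Taxon34,((Taxon55,Taxon16,Taxon19),Taxon62)),(Taxon8,(((Taxon17,Taxon1),Taxon50),Taxon20,Taxon72)))).
That clade contains 18 terminal taxa: Taxon1, Taxon16, Taxon17, Taxon18, Taxon19, Taxon20, Taxon28, Taxon34, Taxon38, Taxon49, Taxon50, Taxon55, Taxon62, Taxon63, Taxon64, Taxon72, Taxon8, Taxon9.

18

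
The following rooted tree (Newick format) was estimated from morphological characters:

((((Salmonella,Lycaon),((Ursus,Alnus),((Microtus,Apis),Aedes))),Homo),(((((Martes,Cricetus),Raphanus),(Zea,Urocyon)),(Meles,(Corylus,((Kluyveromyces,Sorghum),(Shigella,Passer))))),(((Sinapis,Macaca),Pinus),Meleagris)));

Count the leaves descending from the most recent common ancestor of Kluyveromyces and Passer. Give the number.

4

The MRCA of Kluyveromyces and Passer is the node subtending ((Kluyveromyces,Sorghum),(Shigella,Passer)).
That clade contains 4 terminal taxa: Kluyveromyces, Passer, Shigella, Sorghum.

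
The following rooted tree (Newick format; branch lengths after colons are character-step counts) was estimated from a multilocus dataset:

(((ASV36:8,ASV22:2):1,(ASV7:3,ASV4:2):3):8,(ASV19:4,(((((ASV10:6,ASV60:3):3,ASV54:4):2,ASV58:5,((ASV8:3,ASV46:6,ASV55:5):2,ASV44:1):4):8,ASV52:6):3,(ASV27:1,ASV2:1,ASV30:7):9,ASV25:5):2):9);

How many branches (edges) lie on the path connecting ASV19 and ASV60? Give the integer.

The MRCA of ASV19 and ASV60 is the node subtending (ASV19,(((((ASV10,ASV60),ASV54),ASV58,((ASV8,ASV46,ASV55),ASV44)),ASV52),(ASV27,ASV2,ASV30),ASV25)).
From ASV19 up to that node: 1 branch. From ASV60 up to the same node: 6 branches. Total: 1 + 6 = 7.

7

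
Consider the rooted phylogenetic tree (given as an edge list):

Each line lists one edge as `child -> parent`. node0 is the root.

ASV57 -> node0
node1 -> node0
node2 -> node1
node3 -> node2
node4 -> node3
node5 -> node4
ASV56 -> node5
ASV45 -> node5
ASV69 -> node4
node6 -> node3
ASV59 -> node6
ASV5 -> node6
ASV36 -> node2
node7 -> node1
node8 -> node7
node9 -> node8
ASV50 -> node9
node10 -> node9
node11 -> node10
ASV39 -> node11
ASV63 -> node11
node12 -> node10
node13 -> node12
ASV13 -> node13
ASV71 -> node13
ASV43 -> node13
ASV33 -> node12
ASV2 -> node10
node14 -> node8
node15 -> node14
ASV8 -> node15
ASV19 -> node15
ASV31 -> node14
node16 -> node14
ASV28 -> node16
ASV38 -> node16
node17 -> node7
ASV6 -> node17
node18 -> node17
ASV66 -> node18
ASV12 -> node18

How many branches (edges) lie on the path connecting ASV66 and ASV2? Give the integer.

The MRCA of ASV66 and ASV2 is the node subtending (((ASV50,((ASV39,ASV63),((ASV13,ASV71,ASV43),ASV33),ASV2)),((ASV8,ASV19),ASV31,(ASV28,ASV38))),(ASV6,(ASV66,ASV12))).
From ASV66 up to that node: 3 branches. From ASV2 up to the same node: 4 branches. Total: 3 + 4 = 7.

7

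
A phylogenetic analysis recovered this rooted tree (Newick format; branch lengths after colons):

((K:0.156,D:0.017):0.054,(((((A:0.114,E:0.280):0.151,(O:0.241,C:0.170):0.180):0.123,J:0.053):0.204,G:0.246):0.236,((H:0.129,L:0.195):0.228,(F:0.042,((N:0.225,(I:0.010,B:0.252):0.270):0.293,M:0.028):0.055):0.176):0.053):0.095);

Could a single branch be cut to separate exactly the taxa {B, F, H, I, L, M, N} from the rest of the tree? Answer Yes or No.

Yes

The most recent common ancestor of these taxa subtends ((H,L),(F,((N,(I,B)),M))).
That clade has exactly 7 tips — every listed taxon and nothing else — so the group is monophyletic.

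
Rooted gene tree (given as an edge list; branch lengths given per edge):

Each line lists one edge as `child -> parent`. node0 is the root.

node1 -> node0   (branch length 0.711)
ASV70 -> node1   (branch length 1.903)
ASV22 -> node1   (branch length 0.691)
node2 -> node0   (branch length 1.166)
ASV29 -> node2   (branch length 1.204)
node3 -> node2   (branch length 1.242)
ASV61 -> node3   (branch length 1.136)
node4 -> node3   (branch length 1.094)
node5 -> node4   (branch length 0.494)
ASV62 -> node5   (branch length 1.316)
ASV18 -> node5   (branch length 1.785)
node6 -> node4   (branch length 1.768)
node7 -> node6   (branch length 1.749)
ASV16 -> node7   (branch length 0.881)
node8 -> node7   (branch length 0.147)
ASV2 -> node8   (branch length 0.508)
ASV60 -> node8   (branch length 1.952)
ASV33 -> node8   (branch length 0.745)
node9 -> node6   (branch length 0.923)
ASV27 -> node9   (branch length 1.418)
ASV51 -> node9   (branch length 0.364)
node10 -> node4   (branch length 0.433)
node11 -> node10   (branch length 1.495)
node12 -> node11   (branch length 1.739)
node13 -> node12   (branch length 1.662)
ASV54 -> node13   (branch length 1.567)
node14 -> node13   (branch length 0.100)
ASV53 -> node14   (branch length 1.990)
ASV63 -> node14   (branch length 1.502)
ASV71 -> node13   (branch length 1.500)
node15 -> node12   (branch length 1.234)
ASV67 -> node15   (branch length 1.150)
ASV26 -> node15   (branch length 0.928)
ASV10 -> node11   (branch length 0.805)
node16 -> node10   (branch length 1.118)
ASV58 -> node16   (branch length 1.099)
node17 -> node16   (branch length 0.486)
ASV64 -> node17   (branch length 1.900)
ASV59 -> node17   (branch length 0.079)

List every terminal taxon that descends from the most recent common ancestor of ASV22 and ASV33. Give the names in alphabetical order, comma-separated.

Tracing ASV22: it sits inside (ASV70,ASV22).
Tracing ASV33: it sits inside (ASV2,ASV60,ASV33).
The smallest clade enclosing both is the whole tree (their MRCA is the root), so the answer is all 22 tips in alphabetical order.

ASV10, ASV16, ASV18, ASV2, ASV22, ASV26, ASV27, ASV29, ASV33, ASV51, ASV53, ASV54, ASV58, ASV59, ASV60, ASV61, ASV62, ASV63, ASV64, ASV67, ASV70, ASV71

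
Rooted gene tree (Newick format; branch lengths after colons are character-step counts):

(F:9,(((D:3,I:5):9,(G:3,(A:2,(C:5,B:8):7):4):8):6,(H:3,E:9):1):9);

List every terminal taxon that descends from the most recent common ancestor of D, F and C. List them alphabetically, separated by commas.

A, B, C, D, E, F, G, H, I

Tracing D: it sits inside (D,I).
Tracing F: it attaches directly to the root.
Tracing C: it sits inside (C,B).
The smallest clade enclosing all 3 is the whole tree (their MRCA is the root), so the answer is all 9 tips in alphabetical order.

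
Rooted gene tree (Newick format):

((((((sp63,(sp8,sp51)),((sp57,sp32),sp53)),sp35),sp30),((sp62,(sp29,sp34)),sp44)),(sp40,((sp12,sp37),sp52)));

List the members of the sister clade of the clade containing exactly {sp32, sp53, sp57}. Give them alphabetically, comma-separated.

sp51, sp63, sp8

The clade containing exactly {sp32, sp53, sp57} attaches to the tree at the node subtending ((sp63,(sp8,sp51)),((sp57,sp32),sp53)).
The other lineage descending from that same node — the sister group — is (sp63,(sp8,sp51)); its 3 tips in alphabetical order are the answer.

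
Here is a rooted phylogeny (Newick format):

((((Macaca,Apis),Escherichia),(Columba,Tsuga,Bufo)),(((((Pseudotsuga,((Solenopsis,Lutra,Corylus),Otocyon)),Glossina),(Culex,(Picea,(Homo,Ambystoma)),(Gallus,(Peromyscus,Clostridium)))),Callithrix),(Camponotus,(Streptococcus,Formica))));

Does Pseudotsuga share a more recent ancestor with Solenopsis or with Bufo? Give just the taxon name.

The MRCA of Pseudotsuga and Solenopsis subtends (Pseudotsuga,((Solenopsis,Lutra,Corylus),Otocyon)) (5 taxa).
The MRCA of Pseudotsuga and Bufo is the root, subtending the entire tree (23 taxa).
The first is nested inside the second, so Pseudotsuga shares a more recent common ancestor with Solenopsis.

Solenopsis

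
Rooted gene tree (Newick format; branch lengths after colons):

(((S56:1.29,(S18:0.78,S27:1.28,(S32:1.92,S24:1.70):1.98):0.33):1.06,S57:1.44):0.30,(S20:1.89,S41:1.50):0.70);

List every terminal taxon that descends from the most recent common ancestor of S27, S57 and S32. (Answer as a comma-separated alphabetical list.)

Tracing S27: it sits inside (S18,S27,(S32,S24)).
Tracing S57: it sits inside ((S56,(S18,S27,(S32,S24))),S57).
Tracing S32: it sits inside (S32,S24).
The smallest clade enclosing all 3 is ((S56,(S18,S27,(S32,S24))),S57); the answer is its 6 terminal taxa in alphabetical order.

S18, S24, S27, S32, S56, S57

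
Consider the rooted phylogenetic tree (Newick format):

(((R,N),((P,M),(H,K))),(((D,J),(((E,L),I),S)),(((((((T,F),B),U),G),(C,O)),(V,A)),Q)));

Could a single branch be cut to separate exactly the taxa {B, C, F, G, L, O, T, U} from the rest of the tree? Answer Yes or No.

No

The MRCA of the listed taxa subtends (((D,J),(((E,L),I),S)),(((((((T,F),B),U),G),(C,O)),(V,A)),Q)).
That clade also contains A, D, E, I, J, Q, S, V, which are not in the proposed group, so the group is not monophyletic.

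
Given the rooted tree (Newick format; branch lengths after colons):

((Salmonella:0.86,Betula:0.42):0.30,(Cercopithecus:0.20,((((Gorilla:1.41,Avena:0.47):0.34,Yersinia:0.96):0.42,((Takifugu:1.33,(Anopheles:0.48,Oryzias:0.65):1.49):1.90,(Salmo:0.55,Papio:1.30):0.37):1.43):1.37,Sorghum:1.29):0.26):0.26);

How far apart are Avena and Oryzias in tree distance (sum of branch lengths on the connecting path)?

The path runs Avena → … → MRCA → … → Oryzias; the MRCA is the node subtending (((Gorilla,Avena),Yersinia),((Takifugu,(Anopheles,Oryzias)),(Salmo,Papio))).
Branch lengths along that path: 0.47 + 0.34 + 0.42 + 1.43 + 1.90 + 1.49 + 0.65 = 6.70.

6.70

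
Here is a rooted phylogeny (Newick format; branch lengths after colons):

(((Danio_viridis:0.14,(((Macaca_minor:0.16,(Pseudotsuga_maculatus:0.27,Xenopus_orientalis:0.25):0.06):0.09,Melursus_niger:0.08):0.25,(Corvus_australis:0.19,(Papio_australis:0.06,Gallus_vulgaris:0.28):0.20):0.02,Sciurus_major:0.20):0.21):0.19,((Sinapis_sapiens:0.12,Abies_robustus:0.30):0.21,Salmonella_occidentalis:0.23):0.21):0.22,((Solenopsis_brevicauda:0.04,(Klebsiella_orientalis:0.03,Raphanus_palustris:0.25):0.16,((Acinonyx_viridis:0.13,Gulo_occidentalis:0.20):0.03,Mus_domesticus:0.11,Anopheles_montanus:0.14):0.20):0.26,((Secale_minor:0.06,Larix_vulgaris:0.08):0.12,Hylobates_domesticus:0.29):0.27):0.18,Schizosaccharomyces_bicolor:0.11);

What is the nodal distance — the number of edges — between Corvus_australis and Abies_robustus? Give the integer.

The MRCA of Corvus_australis and Abies_robustus is the node subtending ((Danio_viridis,(((Macaca_minor,(Pseudotsuga_maculatus,Xenopus_orientalis)),Melursus_niger),(Corvus_australis,(Papio_australis,Gallus_vulgaris)),Sciurus_major)),((Sinapis_sapiens,Abies_robustus),Salmonella_occidentalis)).
From Corvus_australis up to that node: 4 branches. From Abies_robustus up to the same node: 3 branches. Total: 4 + 3 = 7.

7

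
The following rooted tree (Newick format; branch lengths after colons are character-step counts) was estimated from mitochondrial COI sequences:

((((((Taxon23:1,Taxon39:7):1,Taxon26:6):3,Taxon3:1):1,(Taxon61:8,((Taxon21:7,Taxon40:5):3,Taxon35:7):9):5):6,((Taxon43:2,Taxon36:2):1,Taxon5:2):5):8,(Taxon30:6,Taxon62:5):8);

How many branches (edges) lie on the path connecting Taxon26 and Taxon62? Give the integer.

The MRCA of Taxon26 and Taxon62 is the root of the tree.
From Taxon26 up to that node: 5 branches. From Taxon62 up to the same node: 2 branches. Total: 5 + 2 = 7.

7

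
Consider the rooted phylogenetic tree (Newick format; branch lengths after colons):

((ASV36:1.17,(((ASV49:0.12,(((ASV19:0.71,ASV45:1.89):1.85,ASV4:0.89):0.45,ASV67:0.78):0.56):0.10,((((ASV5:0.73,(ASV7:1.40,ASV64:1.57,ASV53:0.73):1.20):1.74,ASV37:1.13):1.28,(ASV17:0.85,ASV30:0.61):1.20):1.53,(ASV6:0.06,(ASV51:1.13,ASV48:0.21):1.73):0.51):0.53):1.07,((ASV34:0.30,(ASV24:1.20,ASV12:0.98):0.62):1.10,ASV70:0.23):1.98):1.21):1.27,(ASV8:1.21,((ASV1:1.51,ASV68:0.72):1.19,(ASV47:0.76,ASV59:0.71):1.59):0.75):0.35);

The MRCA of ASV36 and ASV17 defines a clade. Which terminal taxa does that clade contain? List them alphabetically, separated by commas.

ASV12, ASV17, ASV19, ASV24, ASV30, ASV34, ASV36, ASV37, ASV4, ASV45, ASV48, ASV49, ASV5, ASV51, ASV53, ASV6, ASV64, ASV67, ASV7, ASV70

Tracing ASV36: it sits inside (ASV36,(((ASV49,(((ASV19,ASV45),ASV4),ASV67)),((((ASV5,(ASV7,ASV64,ASV53)),ASV37),(ASV17,ASV30)),(ASV6,(ASV51,ASV48)))),((ASV34,(ASV24,ASV12)),ASV70))).
Tracing ASV17: it sits inside (ASV17,ASV30).
The smallest clade enclosing both is (ASV36,(((ASV49,(((ASV19,ASV45),ASV4),ASV67)),((((ASV5,(ASV7,ASV64,ASV53)),ASV37),(ASV17,ASV30)),(ASV6,(ASV51,ASV48)))),((ASV34,(ASV24,ASV12)),ASV70))); the answer is its 20 terminal taxa in alphabetical order.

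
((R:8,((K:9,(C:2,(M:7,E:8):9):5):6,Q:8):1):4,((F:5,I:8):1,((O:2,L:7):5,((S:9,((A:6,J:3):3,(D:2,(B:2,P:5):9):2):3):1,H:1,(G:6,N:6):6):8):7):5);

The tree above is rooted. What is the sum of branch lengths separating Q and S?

43

The path runs Q → … → MRCA → … → S; the MRCA is the root of the tree.
Branch lengths along that path: 8 + 1 + 4 + 5 + 7 + 8 + 1 + 9 = 43.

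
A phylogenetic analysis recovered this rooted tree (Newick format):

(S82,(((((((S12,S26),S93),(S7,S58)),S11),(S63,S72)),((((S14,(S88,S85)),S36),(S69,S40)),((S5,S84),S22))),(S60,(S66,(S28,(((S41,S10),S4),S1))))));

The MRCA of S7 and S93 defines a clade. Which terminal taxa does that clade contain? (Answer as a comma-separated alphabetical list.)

Tracing S7: it sits inside (S7,S58).
Tracing S93: it sits inside ((S12,S26),S93).
The smallest clade enclosing both is (((S12,S26),S93),(S7,S58)); the answer is its 5 terminal taxa in alphabetical order.

S12, S26, S58, S7, S93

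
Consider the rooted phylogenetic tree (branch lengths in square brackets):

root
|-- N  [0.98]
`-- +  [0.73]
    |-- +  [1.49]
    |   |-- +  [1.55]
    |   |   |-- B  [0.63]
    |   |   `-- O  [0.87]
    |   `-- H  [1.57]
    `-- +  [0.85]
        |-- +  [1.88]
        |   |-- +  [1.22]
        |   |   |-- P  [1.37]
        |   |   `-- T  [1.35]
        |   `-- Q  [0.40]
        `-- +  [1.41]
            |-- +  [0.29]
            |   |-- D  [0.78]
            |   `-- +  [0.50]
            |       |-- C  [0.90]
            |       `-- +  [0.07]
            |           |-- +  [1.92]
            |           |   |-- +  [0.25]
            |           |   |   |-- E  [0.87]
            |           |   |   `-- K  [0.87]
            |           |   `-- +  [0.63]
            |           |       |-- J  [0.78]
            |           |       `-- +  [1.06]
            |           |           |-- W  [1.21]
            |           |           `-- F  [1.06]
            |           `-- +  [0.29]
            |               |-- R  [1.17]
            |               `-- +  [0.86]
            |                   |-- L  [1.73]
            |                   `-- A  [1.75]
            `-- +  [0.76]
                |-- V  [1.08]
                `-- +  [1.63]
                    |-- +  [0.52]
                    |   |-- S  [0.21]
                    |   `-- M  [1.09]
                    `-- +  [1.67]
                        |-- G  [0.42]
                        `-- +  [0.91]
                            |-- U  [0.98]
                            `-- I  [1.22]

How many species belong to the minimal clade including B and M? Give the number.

22

The MRCA of B and M is the node subtending (((B,O),H),(((P,T),Q),((D,(C,(((E,K),(J,(W,F))),(R,(L,A))))),(V,((S,M),(G,(U,I))))))).
That clade contains 22 terminal taxa: A, B, C, D, E, F, G, H, I, J, K, L, M, O, P, Q, R, S, T, U, V, W.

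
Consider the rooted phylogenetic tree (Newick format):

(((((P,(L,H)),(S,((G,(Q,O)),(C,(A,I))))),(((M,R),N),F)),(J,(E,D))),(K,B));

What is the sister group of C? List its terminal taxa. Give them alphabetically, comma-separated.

C attaches to the tree at the node subtending (C,(A,I)).
The other lineage descending from that same node — the sister group — is (A,I); its 2 tips in alphabetical order are the answer.

A, I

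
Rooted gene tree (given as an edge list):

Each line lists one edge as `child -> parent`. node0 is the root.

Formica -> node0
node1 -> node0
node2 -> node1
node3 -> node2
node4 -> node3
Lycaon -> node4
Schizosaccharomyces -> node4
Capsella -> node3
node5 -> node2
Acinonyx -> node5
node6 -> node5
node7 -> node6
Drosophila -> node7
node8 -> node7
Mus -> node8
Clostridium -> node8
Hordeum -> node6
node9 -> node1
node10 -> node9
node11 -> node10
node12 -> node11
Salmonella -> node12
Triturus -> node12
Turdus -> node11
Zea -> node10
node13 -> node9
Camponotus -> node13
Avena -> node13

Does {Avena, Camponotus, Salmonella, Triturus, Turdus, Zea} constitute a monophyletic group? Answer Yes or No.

The most recent common ancestor of these taxa subtends ((((Salmonella,Triturus),Turdus),Zea),(Camponotus,Avena)).
That clade has exactly 6 tips — every listed taxon and nothing else — so the group is monophyletic.

Yes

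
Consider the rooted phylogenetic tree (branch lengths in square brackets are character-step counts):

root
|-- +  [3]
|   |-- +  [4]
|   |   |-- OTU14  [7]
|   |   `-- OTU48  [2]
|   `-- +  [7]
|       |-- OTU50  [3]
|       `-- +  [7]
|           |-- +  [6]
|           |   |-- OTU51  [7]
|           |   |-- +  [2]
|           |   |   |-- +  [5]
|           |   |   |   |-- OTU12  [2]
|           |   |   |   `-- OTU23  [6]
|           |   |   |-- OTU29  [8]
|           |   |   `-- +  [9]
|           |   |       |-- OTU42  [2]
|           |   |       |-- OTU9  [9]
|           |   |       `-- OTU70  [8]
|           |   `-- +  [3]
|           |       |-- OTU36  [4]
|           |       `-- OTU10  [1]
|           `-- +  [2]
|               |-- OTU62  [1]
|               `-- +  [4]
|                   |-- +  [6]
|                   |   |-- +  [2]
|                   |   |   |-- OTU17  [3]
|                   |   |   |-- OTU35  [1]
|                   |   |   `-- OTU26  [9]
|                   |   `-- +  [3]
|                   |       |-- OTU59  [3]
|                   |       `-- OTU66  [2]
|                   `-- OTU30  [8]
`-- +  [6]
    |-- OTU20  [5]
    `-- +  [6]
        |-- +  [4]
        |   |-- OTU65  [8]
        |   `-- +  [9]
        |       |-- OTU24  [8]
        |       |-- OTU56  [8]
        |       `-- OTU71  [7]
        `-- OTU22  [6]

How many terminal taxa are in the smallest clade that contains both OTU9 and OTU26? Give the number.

The MRCA of OTU9 and OTU26 is the node subtending ((OTU51,((OTU12,OTU23),OTU29,(OTU42,OTU9,OTU70)),(OTU36,OTU10)),(OTU62,(((OTU17,OTU35,OTU26),(OTU59,OTU66)),OTU30))).
That clade contains 16 terminal taxa: OTU10, OTU12, OTU17, OTU23, OTU26, OTU29, OTU30, OTU35, OTU36, OTU42, OTU51, OTU59, OTU62, OTU66, OTU70, OTU9.

16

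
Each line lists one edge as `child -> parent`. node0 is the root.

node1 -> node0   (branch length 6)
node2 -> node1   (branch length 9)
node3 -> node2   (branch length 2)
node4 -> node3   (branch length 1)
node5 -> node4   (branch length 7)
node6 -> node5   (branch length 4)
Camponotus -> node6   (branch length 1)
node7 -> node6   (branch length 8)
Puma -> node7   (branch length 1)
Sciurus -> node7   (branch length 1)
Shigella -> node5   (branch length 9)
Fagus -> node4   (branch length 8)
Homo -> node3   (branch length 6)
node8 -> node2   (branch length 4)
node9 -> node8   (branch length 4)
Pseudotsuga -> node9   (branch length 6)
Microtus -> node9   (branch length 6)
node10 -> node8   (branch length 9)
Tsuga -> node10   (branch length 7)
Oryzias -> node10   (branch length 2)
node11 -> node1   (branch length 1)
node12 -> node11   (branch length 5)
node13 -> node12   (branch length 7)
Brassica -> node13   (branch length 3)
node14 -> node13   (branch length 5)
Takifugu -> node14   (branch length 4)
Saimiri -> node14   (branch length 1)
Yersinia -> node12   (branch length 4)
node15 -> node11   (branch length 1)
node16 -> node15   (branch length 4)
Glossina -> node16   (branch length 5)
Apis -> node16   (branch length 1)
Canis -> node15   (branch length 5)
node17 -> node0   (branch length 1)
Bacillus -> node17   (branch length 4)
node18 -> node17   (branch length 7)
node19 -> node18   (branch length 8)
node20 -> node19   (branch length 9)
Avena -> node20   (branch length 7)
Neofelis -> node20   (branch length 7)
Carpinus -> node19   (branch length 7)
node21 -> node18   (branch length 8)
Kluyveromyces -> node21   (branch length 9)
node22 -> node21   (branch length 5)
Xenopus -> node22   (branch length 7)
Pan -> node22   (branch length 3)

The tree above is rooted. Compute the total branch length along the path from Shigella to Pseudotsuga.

33

The path runs Shigella → … → MRCA → … → Pseudotsuga; the MRCA is the node subtending (((((Camponotus,(Puma,Sciurus)),Shigella),Fagus),Homo),((Pseudotsuga,Microtus),(Tsuga,Oryzias))).
Branch lengths along that path: 9 + 7 + 1 + 2 + 4 + 4 + 6 = 33.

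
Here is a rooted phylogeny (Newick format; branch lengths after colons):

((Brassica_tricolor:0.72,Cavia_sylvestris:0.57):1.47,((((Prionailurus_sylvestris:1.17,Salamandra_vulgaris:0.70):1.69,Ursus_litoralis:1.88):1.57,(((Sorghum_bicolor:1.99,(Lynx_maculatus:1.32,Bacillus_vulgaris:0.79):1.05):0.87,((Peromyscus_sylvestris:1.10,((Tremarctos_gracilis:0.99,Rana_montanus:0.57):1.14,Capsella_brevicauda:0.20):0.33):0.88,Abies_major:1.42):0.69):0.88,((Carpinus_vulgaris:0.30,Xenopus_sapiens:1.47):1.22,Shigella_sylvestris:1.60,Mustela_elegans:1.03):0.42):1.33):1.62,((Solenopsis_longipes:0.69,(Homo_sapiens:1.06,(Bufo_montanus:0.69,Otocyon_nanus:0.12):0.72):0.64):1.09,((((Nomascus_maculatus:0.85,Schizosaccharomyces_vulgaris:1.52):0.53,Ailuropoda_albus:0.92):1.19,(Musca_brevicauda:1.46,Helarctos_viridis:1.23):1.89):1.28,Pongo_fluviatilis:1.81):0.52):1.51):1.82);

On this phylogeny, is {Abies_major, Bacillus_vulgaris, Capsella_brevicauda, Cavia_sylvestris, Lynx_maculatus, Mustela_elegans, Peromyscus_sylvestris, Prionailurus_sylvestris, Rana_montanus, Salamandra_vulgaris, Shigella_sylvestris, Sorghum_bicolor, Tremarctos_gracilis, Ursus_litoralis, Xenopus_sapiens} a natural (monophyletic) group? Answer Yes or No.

The MRCA of the listed taxa is the root, so the smallest clade containing them is the whole tree.
That clade also contains Ailuropoda_albus, Brassica_tricolor, Bufo_montanus, Carpinus_vulgaris, Helarctos_viridis, Homo_sapiens, Musca_brevicauda, Nomascus_maculatus, Otocyon_nanus, Pongo_fluviatilis, Schizosaccharomyces_vulgaris, Solenopsis_longipes, which are not in the proposed group, so the group is not monophyletic.

No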